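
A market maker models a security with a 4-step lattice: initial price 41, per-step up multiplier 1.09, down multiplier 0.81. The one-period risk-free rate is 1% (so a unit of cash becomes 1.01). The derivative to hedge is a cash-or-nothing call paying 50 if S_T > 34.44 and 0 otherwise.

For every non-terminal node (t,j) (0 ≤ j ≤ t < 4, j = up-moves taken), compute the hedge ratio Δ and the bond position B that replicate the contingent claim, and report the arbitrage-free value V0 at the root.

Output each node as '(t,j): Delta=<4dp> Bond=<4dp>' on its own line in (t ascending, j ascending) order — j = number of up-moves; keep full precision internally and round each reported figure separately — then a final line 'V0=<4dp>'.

Under the risk-neutral measure, an up-move has probability p* = (R−d)/(u−d) = 0.7143 and values discount at R = 1.01.
Terminal values V(4,·): V(4,0)=0.0000, V(4,1)=0.0000, V(4,2)=0.0000, V(4,3)=50.0000, V(4,4)=50.0000
(3,0): S=21.7891. Δ = (V_up−V_dn)/(S_up−S_dn) = (0.0000−0.0000)/(23.7501−17.6492) = 0.0000. V = [p*·0.0000 + (1−p*)·0.0000]/1.01 = 0.0000. B = V − Δ·S = 0.0000.
(3,1): S=29.3211. Δ = (V_up−V_dn)/(S_up−S_dn) = (0.0000−0.0000)/(31.9600−23.7501) = 0.0000. V = [p*·0.0000 + (1−p*)·0.0000]/1.01 = 0.0000. B = V − Δ·S = 0.0000.
(3,2): S=39.4568. Δ = (V_up−V_dn)/(S_up−S_dn) = (50.0000−0.0000)/(43.0079−31.9600) = 4.5257. V = [p*·50.0000 + (1−p*)·0.0000]/1.01 = 35.3607. B = V − Δ·S = -143.2107.
(3,3): S=53.0962. Δ = (V_up−V_dn)/(S_up−S_dn) = (50.0000−50.0000)/(57.8748−43.0079) = 0.0000. V = [p*·50.0000 + (1−p*)·50.0000]/1.01 = 49.5050. B = V − Δ·S = 49.5050.
(2,0): S=26.9001. Δ = (V_up−V_dn)/(S_up−S_dn) = (0.0000−0.0000)/(29.3211−21.7891) = 0.0000. V = [p*·0.0000 + (1−p*)·0.0000]/1.01 = 0.0000. B = V − Δ·S = 0.0000.
(2,1): S=36.1989. Δ = (V_up−V_dn)/(S_up−S_dn) = (35.3607−0.0000)/(39.4568−29.3211) = 3.4887. V = [p*·35.3607 + (1−p*)·0.0000]/1.01 = 25.0076. B = V − Δ·S = -101.2806.
(2,2): S=48.7121. Δ = (V_up−V_dn)/(S_up−S_dn) = (49.5050−35.3607)/(53.0962−39.4568) = 1.0370. V = [p*·49.5050 + (1−p*)·35.3607]/1.01 = 45.0136. B = V − Δ·S = -5.5017.
(1,0): S=33.2100. Δ = (V_up−V_dn)/(S_up−S_dn) = (25.0076−0.0000)/(36.1989−26.9001) = 2.6893. V = [p*·25.0076 + (1−p*)·0.0000]/1.01 = 17.6857. B = V − Δ·S = -71.6270.
(1,1): S=44.6900. Δ = (V_up−V_dn)/(S_up−S_dn) = (45.0136−25.0076)/(48.7121−36.1989) = 1.5988. V = [p*·45.0136 + (1−p*)·25.0076]/1.01 = 38.9085. B = V − Δ·S = -32.5417.
(0,0): S=41.0000. Δ = (V_up−V_dn)/(S_up−S_dn) = (38.9085−17.6857)/(44.6900−33.2100) = 1.8487. V = [p*·38.9085 + (1−p*)·17.6857]/1.01 = 32.5196. B = V − Δ·S = -43.2761.
Each (Δ,B) replicates both successor values, so the strategy is self-financing and V0 is arbitrage-free.

(0,0): Delta=1.8487 Bond=-43.2761
(1,0): Delta=2.6893 Bond=-71.6270
(1,1): Delta=1.5988 Bond=-32.5417
(2,0): Delta=0.0000 Bond=0.0000
(2,1): Delta=3.4887 Bond=-101.2806
(2,2): Delta=1.0370 Bond=-5.5017
(3,0): Delta=0.0000 Bond=0.0000
(3,1): Delta=0.0000 Bond=0.0000
(3,2): Delta=4.5257 Bond=-143.2107
(3,3): Delta=0.0000 Bond=49.5050
V0=32.5196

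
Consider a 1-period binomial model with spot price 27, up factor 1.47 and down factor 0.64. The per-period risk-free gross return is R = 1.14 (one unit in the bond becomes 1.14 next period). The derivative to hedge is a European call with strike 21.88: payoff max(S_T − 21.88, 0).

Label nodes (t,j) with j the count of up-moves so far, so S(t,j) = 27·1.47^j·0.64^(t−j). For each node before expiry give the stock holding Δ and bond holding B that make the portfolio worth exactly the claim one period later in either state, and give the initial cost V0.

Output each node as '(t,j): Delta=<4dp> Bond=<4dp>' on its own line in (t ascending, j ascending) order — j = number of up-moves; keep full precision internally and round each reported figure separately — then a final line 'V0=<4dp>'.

(0,0): Delta=0.7947 Bond=-12.0465
V0=9.4113

Since d<R<u, set p* = (R−d)/(u−d) = 0.6024; price each node as the discounted p*-expectation of its children.
At expiry t=1: V(1,0)=0.0000, V(1,1)=17.8100
Node (0,0) S=27.0000: V=(p*·17.8100+(1−p*)·0.0000)/1.14=9.4113; Δ=(17.8100−0.0000)/(39.6900−17.2800)=0.7947; B=V−Δ·S=-12.0465
The time-0 hedge costs 9.4113, which is the no-arbitrage price.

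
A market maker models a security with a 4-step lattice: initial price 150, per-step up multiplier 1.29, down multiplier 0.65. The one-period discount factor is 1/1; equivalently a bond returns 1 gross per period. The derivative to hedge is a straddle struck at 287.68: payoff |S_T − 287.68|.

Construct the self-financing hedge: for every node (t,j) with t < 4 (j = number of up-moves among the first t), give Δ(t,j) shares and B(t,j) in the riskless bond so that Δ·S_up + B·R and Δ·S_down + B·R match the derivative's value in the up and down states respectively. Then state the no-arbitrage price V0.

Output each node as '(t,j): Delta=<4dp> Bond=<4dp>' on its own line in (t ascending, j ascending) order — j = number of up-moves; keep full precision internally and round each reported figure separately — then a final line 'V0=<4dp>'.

(0,0): Delta=-0.5649 Bond=245.2539
(1,0): Delta=-1.0000 Bond=287.6800
(1,1): Delta=-0.3832 Bond=210.1008
(2,0): Delta=-1.0000 Bond=287.6800
(2,1): Delta=-1.0000 Bond=287.6800
(2,2): Delta=-0.1257 Bond=145.8210
(3,0): Delta=-1.0000 Bond=287.6800
(3,1): Delta=-1.0000 Bond=287.6800
(3,2): Delta=-1.0000 Bond=287.6800
(3,3): Delta=0.2394 Bond=28.2806
V0=160.5248

Risk-neutral probability p* = (R−d)/(u−d) = (1−0.65)/(1.29−0.65) = 0.5469.
Terminal payoffs: V(4,0)=260.9041, V(4,1)=234.5401, V(4,2)=182.2177, V(4,3)=78.3778, V(4,4)=127.7043
  t=3,j=0: stock 41.1938 → up 53.1399 (V=234.5401), down 26.7759 (V=260.9041). Price 246.4862; hedge Δ=-1.0000, bond B=287.6800.
  t=3,j=1: stock 81.7538 → up 105.4623 (V=182.2177), down 53.1399 (V=234.5401). Price 205.9262; hedge Δ=-1.0000, bond B=287.6800.
  t=3,j=2: stock 162.2498 → up 209.3022 (V=78.3778), down 105.4623 (V=182.2177). Price 125.4302; hedge Δ=-1.0000, bond B=287.6800.
  t=3,j=3: stock 322.0034 → up 415.3843 (V=127.7043), down 209.3022 (V=78.3778). Price 105.3533; hedge Δ=0.2394, bond B=28.2806.
  t=2,j=0: stock 63.3750 → up 81.7538 (V=205.9262), down 41.1938 (V=246.4862). Price 224.3050; hedge Δ=-1.0000, bond B=287.6800.
  t=2,j=1: stock 125.7750 → up 162.2498 (V=125.4302), down 81.7538 (V=205.9262). Price 161.9050; hedge Δ=-1.0000, bond B=287.6800.
  t=2,j=2: stock 249.6150 → up 322.0034 (V=105.3533), down 162.2498 (V=125.4302). Price 114.4506; hedge Δ=-0.1257, bond B=145.8210.
  t=1,j=0: stock 97.5000 → up 125.7750 (V=161.9050), down 63.3750 (V=224.3050). Price 190.1800; hedge Δ=-1.0000, bond B=287.6800.
  t=1,j=1: stock 193.5000 → up 249.6150 (V=114.4506), down 125.7750 (V=161.9050). Price 135.9534; hedge Δ=-0.3832, bond B=210.1008.
  t=0,j=0: stock 150.0000 → up 193.5000 (V=135.9534), down 97.5000 (V=190.1800). Price 160.5248; hedge Δ=-0.5649, bond B=245.2539.
The time-0 hedge costs 160.5248, which is the no-arbitrage price.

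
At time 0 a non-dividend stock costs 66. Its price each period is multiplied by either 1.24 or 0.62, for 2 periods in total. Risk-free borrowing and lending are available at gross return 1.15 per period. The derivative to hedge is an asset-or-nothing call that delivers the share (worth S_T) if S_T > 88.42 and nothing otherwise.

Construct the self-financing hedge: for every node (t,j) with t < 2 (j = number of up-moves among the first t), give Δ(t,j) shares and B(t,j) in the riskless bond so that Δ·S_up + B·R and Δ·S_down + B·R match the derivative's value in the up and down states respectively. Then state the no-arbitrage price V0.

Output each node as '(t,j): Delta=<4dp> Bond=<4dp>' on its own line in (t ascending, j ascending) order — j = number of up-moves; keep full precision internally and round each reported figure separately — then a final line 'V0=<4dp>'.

Under the risk-neutral measure, an up-move has probability p* = (R−d)/(u−d) = 0.8548 and values discount at R = 1.15.
Terminal payoffs: V(2,0)=0.0000, V(2,1)=0.0000, V(2,2)=101.4816
  t=1,j=0: stock 40.9200 → up 50.7408 (V=0.0000), down 25.3704 (V=0.0000). Price 0.0000; hedge Δ=0.0000, bond B=0.0000.
  t=1,j=1: stock 81.8400 → up 101.4816 (V=101.4816), down 50.7408 (V=0.0000). Price 75.4351; hedge Δ=2.0000, bond B=-88.2449.
  t=0,j=0: stock 66.0000 → up 81.8400 (V=75.4351), down 40.9200 (V=0.0000). Price 56.0738; hedge Δ=1.8435, bond B=-65.5958.
Each (Δ,B) replicates both successor values, so the strategy is self-financing and V0 is arbitrage-free.

(0,0): Delta=1.8435 Bond=-65.5958
(1,0): Delta=0.0000 Bond=0.0000
(1,1): Delta=2.0000 Bond=-88.2449
V0=56.0738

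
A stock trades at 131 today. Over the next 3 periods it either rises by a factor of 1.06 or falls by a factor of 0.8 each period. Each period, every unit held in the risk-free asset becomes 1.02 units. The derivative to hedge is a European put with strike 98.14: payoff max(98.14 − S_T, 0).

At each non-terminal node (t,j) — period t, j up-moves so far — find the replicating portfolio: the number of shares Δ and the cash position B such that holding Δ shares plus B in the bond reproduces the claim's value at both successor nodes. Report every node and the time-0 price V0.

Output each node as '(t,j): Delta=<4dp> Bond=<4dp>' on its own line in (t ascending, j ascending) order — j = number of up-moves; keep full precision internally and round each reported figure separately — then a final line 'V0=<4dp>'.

Since d<R<u, set p* = (R−d)/(u−d) = 0.8462; price each node as the discounted p*-expectation of its children.
Payoff layer (t=3): V(3,0)=31.0680, V(3,1)=9.2696, V(3,2)=0.0000, V(3,3)=0.0000
  t=2,j=0: stock 83.8400 → up 88.8704 (V=9.2696), down 67.0720 (V=31.0680). Price 12.3757; hedge Δ=-1.0000, bond B=96.2157.
  t=2,j=1: stock 111.0880 → up 117.7533 (V=0.0000), down 88.8704 (V=9.2696). Price 1.3981; hedge Δ=-0.3209, bond B=37.0504.
  t=2,j=2: stock 147.1916 → up 156.0231 (V=0.0000), down 117.7533 (V=0.0000). Price 0.0000; hedge Δ=0.0000, bond B=0.0000.
  t=1,j=0: stock 104.8000 → up 111.0880 (V=1.3981), down 83.8400 (V=12.3757). Price 3.0265; hedge Δ=-0.4029, bond B=45.2478.
  t=1,j=1: stock 138.8600 → up 147.1916 (V=0.0000), down 111.0880 (V=1.3981). Price 0.2109; hedge Δ=-0.0387, bond B=5.5883.
  t=0,j=0: stock 131.0000 → up 138.8600 (V=0.2109), down 104.8000 (V=3.0265). Price 0.6314; hedge Δ=-0.0827, bond B=11.4606.
The time-0 hedge costs 0.6314, which is the no-arbitrage price.

(0,0): Delta=-0.0827 Bond=11.4606
(1,0): Delta=-0.4029 Bond=45.2478
(1,1): Delta=-0.0387 Bond=5.5883
(2,0): Delta=-1.0000 Bond=96.2157
(2,1): Delta=-0.3209 Bond=37.0504
(2,2): Delta=0.0000 Bond=0.0000
V0=0.6314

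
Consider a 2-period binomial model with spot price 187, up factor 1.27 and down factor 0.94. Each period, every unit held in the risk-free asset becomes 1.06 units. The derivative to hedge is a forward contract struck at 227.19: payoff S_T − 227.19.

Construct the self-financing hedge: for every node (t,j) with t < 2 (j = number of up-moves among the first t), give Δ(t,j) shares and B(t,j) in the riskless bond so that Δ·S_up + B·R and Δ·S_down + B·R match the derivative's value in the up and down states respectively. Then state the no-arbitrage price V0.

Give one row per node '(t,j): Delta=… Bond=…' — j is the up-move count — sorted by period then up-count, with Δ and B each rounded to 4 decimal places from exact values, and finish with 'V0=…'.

(0,0): Delta=1.0000 Bond=-202.1983
(1,0): Delta=1.0000 Bond=-214.3302
(1,1): Delta=1.0000 Bond=-214.3302
V0=-15.1983

Since d<R<u, set p* = (R−d)/(u−d) = 0.3636; price each node as the discounted p*-expectation of its children.
At expiry t=2: V(2,0)=-61.9568, V(2,1)=-3.9494, V(2,2)=74.4223
(1,0): S=175.7800. Δ = (V_up−V_dn)/(S_up−S_dn) = (-3.9494−-61.9568)/(223.2406−165.2332) = 1.0000. V = [p*·-3.9494 + (1−p*)·-61.9568]/1.06 = -38.5502. B = V − Δ·S = -214.3302.
(1,1): S=237.4900. Δ = (V_up−V_dn)/(S_up−S_dn) = (74.4223−-3.9494)/(301.6123−223.2406) = 1.0000. V = [p*·74.4223 + (1−p*)·-3.9494]/1.06 = 23.1598. B = V − Δ·S = -214.3302.
(0,0): S=187.0000. Δ = (V_up−V_dn)/(S_up−S_dn) = (23.1598−-38.5502)/(237.4900−175.7800) = 1.0000. V = [p*·23.1598 + (1−p*)·-38.5502]/1.06 = -15.1983. B = V − Δ·S = -202.1983.
Each (Δ,B) replicates both successor values, so the strategy is self-financing and V0 is arbitrage-free.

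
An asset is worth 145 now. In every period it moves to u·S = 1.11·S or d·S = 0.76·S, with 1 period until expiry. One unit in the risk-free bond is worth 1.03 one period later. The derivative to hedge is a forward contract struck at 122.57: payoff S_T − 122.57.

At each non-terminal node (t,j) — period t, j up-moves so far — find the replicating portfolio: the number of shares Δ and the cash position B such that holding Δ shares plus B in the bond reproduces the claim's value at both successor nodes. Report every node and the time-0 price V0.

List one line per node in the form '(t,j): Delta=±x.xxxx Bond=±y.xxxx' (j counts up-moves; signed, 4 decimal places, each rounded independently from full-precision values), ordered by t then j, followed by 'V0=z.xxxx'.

(0,0): Delta=1.0000 Bond=-119.0000
V0=26.0000

Since d<R<u, set p* = (R−d)/(u−d) = 0.7714; price each node as the discounted p*-expectation of its children.
At expiry t=1: V(1,0)=-12.3700, V(1,1)=38.3800
  t=0,j=0: stock 145.0000 → up 160.9500 (V=38.3800), down 110.2000 (V=-12.3700). Price 26.0000; hedge Δ=1.0000, bond B=-119.0000.
Self-financing check: at every node Δ·S+B equals the discounted successor values.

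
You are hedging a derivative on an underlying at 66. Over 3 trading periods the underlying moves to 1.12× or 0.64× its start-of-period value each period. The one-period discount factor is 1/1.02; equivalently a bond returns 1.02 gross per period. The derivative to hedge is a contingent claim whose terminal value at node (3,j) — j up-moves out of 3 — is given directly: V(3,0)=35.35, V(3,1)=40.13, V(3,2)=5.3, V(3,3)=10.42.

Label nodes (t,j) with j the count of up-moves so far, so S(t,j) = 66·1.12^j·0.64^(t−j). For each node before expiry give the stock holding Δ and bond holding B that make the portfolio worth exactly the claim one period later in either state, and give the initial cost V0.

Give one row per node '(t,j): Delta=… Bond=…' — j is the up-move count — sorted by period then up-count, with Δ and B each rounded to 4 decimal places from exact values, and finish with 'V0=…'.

(0,0): Delta=-0.2449 Bond=27.1925
(1,0): Delta=-1.2852 Bond=71.6757
(1,1): Delta=-0.0885 Bond=16.1734
(2,0): Delta=0.3684 Bond=28.4085
(2,1): Delta=-1.5338 Bond=84.8725
(2,2): Delta=0.1288 Bond=-1.4967
V0=11.0275

No-arbitrage ⇒ martingale measure with p* = (R−d)/(u−d) = 0.7917.
Payoff layer (t=3): V(3,0)=35.3500, V(3,1)=40.1300, V(3,2)=5.3000, V(3,3)=10.4200
(2,0): S=27.0336. Δ = (V_up−V_dn)/(S_up−S_dn) = (40.1300−35.3500)/(30.2776−17.3015) = 0.3684. V = [p*·40.1300 + (1−p*)·35.3500]/1.02 = 38.3668. B = V − Δ·S = 28.4085.
(2,1): S=47.3088. Δ = (V_up−V_dn)/(S_up−S_dn) = (5.3000−40.1300)/(52.9859−30.2776) = -1.5338. V = [p*·5.3000 + (1−p*)·40.1300]/1.02 = 12.3100. B = V − Δ·S = 84.8725.
(2,2): S=82.7904. Δ = (V_up−V_dn)/(S_up−S_dn) = (10.4200−5.3000)/(92.7252−52.9859) = 0.1288. V = [p*·10.4200 + (1−p*)·5.3000]/1.02 = 9.1699. B = V − Δ·S = -1.4967.
(1,0): S=42.2400. Δ = (V_up−V_dn)/(S_up−S_dn) = (12.3100−38.3668)/(47.3088−27.0336) = -1.2852. V = [p*·12.3100 + (1−p*)·38.3668]/1.02 = 17.3907. B = V − Δ·S = 71.6757.
(1,1): S=73.9200. Δ = (V_up−V_dn)/(S_up−S_dn) = (9.1699−12.3100)/(82.7904−47.3088) = -0.0885. V = [p*·9.1699 + (1−p*)·12.3100]/1.02 = 9.6315. B = V − Δ·S = 16.1734.
(0,0): S=66.0000. Δ = (V_up−V_dn)/(S_up−S_dn) = (9.6315−17.3907)/(73.9200−42.2400) = -0.2449. V = [p*·9.6315 + (1−p*)·17.3907]/1.02 = 11.0275. B = V − Δ·S = 27.1925.
Check: Δ(0,0)·S0 + B(0,0) = 11.0275 = V0.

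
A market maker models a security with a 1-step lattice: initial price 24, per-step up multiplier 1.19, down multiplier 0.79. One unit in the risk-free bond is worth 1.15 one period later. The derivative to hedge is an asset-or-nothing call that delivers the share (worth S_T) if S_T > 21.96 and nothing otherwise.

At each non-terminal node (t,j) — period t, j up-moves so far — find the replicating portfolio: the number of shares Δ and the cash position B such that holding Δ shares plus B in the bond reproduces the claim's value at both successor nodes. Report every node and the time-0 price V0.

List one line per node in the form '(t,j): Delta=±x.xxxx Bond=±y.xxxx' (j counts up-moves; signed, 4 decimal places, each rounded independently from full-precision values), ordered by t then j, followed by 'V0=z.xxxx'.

(0,0): Delta=2.9750 Bond=-49.0487
V0=22.3513

Risk-neutral probability p* = (R−d)/(u−d) = (1.15−0.79)/(1.19−0.79) = 0.9000.
Terminal payoffs: V(1,0)=0.0000, V(1,1)=28.5600
Node (0,0) S=24.0000: V=(p*·28.5600+(1−p*)·0.0000)/1.15=22.3513; Δ=(28.5600−0.0000)/(28.5600−18.9600)=2.9750; B=V−Δ·S=-49.0487
Root portfolio cost Δ·24+B reproduces V0=22.3513.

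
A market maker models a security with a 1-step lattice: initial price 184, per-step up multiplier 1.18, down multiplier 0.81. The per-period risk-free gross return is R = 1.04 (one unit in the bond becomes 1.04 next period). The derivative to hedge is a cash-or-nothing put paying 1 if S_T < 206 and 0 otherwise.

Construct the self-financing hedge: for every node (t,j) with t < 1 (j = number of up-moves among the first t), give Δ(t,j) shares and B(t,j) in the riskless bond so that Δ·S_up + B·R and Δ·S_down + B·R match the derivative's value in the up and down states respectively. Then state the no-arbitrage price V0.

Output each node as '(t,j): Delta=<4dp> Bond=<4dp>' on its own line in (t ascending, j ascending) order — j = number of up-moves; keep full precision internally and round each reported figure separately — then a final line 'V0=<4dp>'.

(0,0): Delta=-0.0147 Bond=3.0665
V0=0.3638

Under the risk-neutral measure, an up-move has probability p* = (R−d)/(u−d) = 0.6216 and values discount at R = 1.04.
Terminal payoffs: V(1,0)=1.0000, V(1,1)=0.0000
  t=0,j=0: stock 184.0000 → up 217.1200 (V=0.0000), down 149.0400 (V=1.0000). Price 0.3638; hedge Δ=-0.0147, bond B=3.0665.
Check: Δ(0,0)·S0 + B(0,0) = 0.3638 = V0.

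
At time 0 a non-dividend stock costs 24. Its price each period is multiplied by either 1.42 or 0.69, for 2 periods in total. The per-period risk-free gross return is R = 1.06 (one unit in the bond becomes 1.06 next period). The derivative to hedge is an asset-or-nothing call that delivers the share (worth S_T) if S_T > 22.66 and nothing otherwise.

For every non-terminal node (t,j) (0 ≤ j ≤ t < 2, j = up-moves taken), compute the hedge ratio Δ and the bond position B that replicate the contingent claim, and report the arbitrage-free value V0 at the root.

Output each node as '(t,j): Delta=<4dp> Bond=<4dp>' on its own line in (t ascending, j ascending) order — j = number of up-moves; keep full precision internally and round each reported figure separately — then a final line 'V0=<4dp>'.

(0,0): Delta=1.3034 Bond=-9.7553
(1,0): Delta=1.9452 Bond=-20.9686
(1,1): Delta=1.0000 Bond=0.0000
V0=21.5268

No-arbitrage ⇒ martingale measure with p* = (R−d)/(u−d) = 0.5068.
Terminal payoffs: V(2,0)=0.0000, V(2,1)=23.5152, V(2,2)=48.3936
(1,0): S=16.5600. Δ = (V_up−V_dn)/(S_up−S_dn) = (23.5152−0.0000)/(23.5152−11.4264) = 1.9452. V = [p*·23.5152 + (1−p*)·0.0000]/1.06 = 11.2440. B = V − Δ·S = -20.9686.
(1,1): S=34.0800. Δ = (V_up−V_dn)/(S_up−S_dn) = (48.3936−23.5152)/(48.3936−23.5152) = 1.0000. V = [p*·48.3936 + (1−p*)·23.5152]/1.06 = 34.0800. B = V − Δ·S = 0.0000.
(0,0): S=24.0000. Δ = (V_up−V_dn)/(S_up−S_dn) = (34.0800−11.2440)/(34.0800−16.5600) = 1.3034. V = [p*·34.0800 + (1−p*)·11.2440]/1.06 = 21.5268. B = V − Δ·S = -9.7553.
Each (Δ,B) replicates both successor values, so the strategy is self-financing and V0 is arbitrage-free.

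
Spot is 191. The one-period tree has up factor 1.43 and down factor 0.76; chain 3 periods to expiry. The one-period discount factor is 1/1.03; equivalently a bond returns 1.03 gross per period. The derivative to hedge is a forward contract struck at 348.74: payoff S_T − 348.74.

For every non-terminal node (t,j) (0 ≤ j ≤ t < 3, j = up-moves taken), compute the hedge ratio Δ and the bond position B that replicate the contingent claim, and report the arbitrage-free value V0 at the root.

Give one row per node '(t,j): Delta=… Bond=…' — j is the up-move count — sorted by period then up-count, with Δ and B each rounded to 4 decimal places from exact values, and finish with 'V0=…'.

(0,0): Delta=1.0000 Bond=-319.1465
(1,0): Delta=1.0000 Bond=-328.7209
(1,1): Delta=1.0000 Bond=-328.7209
(2,0): Delta=1.0000 Bond=-338.5825
(2,1): Delta=1.0000 Bond=-338.5825
(2,2): Delta=1.0000 Bond=-338.5825
V0=-128.1465

Risk-neutral probability p* = (R−d)/(u−d) = (1.03−0.76)/(1.43−0.76) = 0.4030.
Terminal payoffs: V(3,0)=-264.8956, V(3,1)=-190.9801, V(3,2)=-51.9023, V(3,3)=209.7835
Node (2,0) S=110.3216: V=(p*·-190.9801+(1−p*)·-264.8956)/1.03=-228.2609; Δ=(-190.9801−-264.8956)/(157.7599−83.8444)=1.0000; B=V−Δ·S=-338.5825
Node (2,1) S=207.5788: V=(p*·-51.9023+(1−p*)·-190.9801)/1.03=-131.0037; Δ=(-51.9023−-190.9801)/(296.8377−157.7599)=1.0000; B=V−Δ·S=-338.5825
Node (2,2) S=390.5759: V=(p*·209.7835+(1−p*)·-51.9023)/1.03=51.9934; Δ=(209.7835−-51.9023)/(558.5235−296.8377)=1.0000; B=V−Δ·S=-338.5825
Node (1,0) S=145.1600: V=(p*·-131.0037+(1−p*)·-228.2609)/1.03=-183.5609; Δ=(-131.0037−-228.2609)/(207.5788−110.3216)=1.0000; B=V−Δ·S=-328.7209
Node (1,1) S=273.1300: V=(p*·51.9934+(1−p*)·-131.0037)/1.03=-55.5909; Δ=(51.9934−-131.0037)/(390.5759−207.5788)=1.0000; B=V−Δ·S=-328.7209
Node (0,0) S=191.0000: V=(p*·-55.5909+(1−p*)·-183.5609)/1.03=-128.1465; Δ=(-55.5909−-183.5609)/(273.1300−145.1600)=1.0000; B=V−Δ·S=-319.1465
Check: Δ(0,0)·S0 + B(0,0) = -128.1465 = V0.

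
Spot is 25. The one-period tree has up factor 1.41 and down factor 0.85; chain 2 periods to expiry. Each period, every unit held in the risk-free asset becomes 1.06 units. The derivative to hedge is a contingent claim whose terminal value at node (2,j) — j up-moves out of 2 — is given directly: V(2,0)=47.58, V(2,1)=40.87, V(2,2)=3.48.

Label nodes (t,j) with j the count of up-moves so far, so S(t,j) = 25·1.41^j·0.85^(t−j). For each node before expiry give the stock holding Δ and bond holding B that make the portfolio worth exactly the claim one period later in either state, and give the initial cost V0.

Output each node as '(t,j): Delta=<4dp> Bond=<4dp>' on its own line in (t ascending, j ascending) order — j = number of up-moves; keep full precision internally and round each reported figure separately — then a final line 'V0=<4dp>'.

The replicating-portfolio and risk-neutral prices coincide; use p* = (1.06−0.85)/(1.41−0.85) = 0.3750 for the latter.
Terminal values V(2,·): V(2,0)=47.5800, V(2,1)=40.8700, V(2,2)=3.4800
(1,0): S=21.2500. Δ = (V_up−V_dn)/(S_up−S_dn) = (40.8700−47.5800)/(29.9625−18.0625) = -0.5639. V = [p*·40.8700 + (1−p*)·47.5800]/1.06 = 42.5130. B = V − Δ·S = 54.4951.
(1,1): S=35.2500. Δ = (V_up−V_dn)/(S_up−S_dn) = (3.4800−40.8700)/(49.7025−29.9625) = -1.8941. V = [p*·3.4800 + (1−p*)·40.8700]/1.06 = 25.3290. B = V − Δ·S = 92.0969.
(0,0): S=25.0000. Δ = (V_up−V_dn)/(S_up−S_dn) = (25.3290−42.5130)/(35.2500−21.2500) = -1.2274. V = [p*·25.3290 + (1−p*)·42.5130]/1.06 = 34.0273. B = V − Δ·S = 64.7130.
The time-0 hedge costs 34.0273, which is the no-arbitrage price.

(0,0): Delta=-1.2274 Bond=64.7130
(1,0): Delta=-0.5639 Bond=54.4951
(1,1): Delta=-1.8941 Bond=92.0969
V0=34.0273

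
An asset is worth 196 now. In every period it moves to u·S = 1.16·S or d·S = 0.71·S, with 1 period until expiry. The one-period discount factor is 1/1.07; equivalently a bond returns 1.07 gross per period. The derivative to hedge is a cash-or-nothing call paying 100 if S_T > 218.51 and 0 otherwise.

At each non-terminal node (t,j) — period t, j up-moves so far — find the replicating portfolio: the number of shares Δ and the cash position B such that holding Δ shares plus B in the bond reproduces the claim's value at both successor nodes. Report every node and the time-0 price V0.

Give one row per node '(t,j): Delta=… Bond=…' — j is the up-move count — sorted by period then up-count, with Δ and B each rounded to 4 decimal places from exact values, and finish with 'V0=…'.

(0,0): Delta=1.1338 Bond=-147.4559
V0=74.7664

Risk-neutral probability p* = (R−d)/(u−d) = (1.07−0.71)/(1.16−0.71) = 0.8000.
Terminal payoffs: V(1,0)=0.0000, V(1,1)=100.0000
  t=0,j=0: stock 196.0000 → up 227.3600 (V=100.0000), down 139.1600 (V=0.0000). Price 74.7664; hedge Δ=1.1338, bond B=-147.4559.
Check: Δ(0,0)·S0 + B(0,0) = 74.7664 = V0.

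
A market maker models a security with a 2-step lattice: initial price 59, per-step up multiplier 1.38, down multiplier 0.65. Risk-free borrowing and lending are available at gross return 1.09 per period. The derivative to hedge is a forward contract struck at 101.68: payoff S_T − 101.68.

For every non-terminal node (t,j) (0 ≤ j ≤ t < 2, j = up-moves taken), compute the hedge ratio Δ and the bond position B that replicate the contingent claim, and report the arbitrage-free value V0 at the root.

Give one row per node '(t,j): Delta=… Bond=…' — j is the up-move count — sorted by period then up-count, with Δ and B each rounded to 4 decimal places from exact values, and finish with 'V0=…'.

Since d<R<u, set p* = (R−d)/(u−d) = 0.6027; price each node as the discounted p*-expectation of its children.
At expiry t=2: V(2,0)=-76.7525, V(2,1)=-48.7570, V(2,2)=10.6796
(1,0): S=38.3500. Δ = (V_up−V_dn)/(S_up−S_dn) = (-48.7570−-76.7525)/(52.9230−24.9275) = 1.0000. V = [p*·-48.7570 + (1−p*)·-76.7525]/1.09 = -54.9344. B = V − Δ·S = -93.2844.
(1,1): S=81.4200. Δ = (V_up−V_dn)/(S_up−S_dn) = (10.6796−-48.7570)/(112.3596−52.9230) = 1.0000. V = [p*·10.6796 + (1−p*)·-48.7570]/1.09 = -11.8644. B = V − Δ·S = -93.2844.
(0,0): S=59.0000. Δ = (V_up−V_dn)/(S_up−S_dn) = (-11.8644−-54.9344)/(81.4200−38.3500) = 1.0000. V = [p*·-11.8644 + (1−p*)·-54.9344]/1.09 = -26.5820. B = V − Δ·S = -85.5820.
Self-financing check: at every node Δ·S+B equals the discounted successor values.

(0,0): Delta=1.0000 Bond=-85.5820
(1,0): Delta=1.0000 Bond=-93.2844
(1,1): Delta=1.0000 Bond=-93.2844
V0=-26.5820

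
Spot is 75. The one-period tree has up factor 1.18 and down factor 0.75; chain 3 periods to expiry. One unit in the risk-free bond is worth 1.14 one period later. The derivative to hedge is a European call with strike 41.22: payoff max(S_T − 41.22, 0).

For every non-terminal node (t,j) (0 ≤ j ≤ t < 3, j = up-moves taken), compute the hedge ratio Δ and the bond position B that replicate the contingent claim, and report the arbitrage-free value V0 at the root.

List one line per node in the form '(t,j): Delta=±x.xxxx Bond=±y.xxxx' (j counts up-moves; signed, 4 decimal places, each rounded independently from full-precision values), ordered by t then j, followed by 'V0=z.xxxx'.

(0,0): Delta=0.9980 Bond=-27.6688
(1,0): Delta=0.9677 Bond=-29.8358
(1,1): Delta=1.0000 Bond=-31.7175
(2,0): Delta=0.4719 Bond=-13.0986
(2,1): Delta=1.0000 Bond=-36.1579
(2,2): Delta=1.0000 Bond=-36.1579
V0=47.1829

The replicating-portfolio and risk-neutral prices coincide; use p* = (1.14−0.75)/(1.18−0.75) = 0.9070 for the latter.
At expiry t=3: V(3,0)=0.0000, V(3,1)=8.5613, V(3,2)=37.1025, V(3,3)=82.0074
Node (2,0) S=42.1875: V=(p*·8.5613+(1−p*)·0.0000)/1.14=6.8113; Δ=(8.5613−0.0000)/(49.7812−31.6406)=0.4719; B=V−Δ·S=-13.0986
Node (2,1) S=66.3750: V=(p*·37.1025+(1−p*)·8.5613)/1.14=30.2171; Δ=(37.1025−8.5613)/(78.3225−49.7812)=1.0000; B=V−Δ·S=-36.1579
Node (2,2) S=104.4300: V=(p*·82.0074+(1−p*)·37.1025)/1.14=68.2721; Δ=(82.0074−37.1025)/(123.2274−78.3225)=1.0000; B=V−Δ·S=-36.1579
Node (1,0) S=56.2500: V=(p*·30.2171+(1−p*)·6.8113)/1.14=24.5963; Δ=(30.2171−6.8113)/(66.3750−42.1875)=0.9677; B=V−Δ·S=-29.8358
Node (1,1) S=88.5000: V=(p*·68.2721+(1−p*)·30.2171)/1.14=56.7825; Δ=(68.2721−30.2171)/(104.4300−66.3750)=1.0000; B=V−Δ·S=-31.7175
Node (0,0) S=75.0000: V=(p*·56.7825+(1−p*)·24.5963)/1.14=47.1829; Δ=(56.7825−24.5963)/(88.5000−56.2500)=0.9980; B=V−Δ·S=-27.6688
The time-0 hedge costs 47.1829, which is the no-arbitrage price.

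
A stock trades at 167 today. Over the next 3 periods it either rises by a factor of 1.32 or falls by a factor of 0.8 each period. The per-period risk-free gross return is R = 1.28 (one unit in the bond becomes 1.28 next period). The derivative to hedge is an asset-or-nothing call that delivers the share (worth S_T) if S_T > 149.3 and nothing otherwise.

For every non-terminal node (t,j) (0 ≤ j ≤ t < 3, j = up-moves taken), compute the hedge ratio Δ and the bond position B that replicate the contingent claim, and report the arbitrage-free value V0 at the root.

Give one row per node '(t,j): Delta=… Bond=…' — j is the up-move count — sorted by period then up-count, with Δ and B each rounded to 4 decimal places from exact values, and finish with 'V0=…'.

(0,0): Delta=1.1385 Bond=-24.2513
(1,0): Delta=2.4164 Bond=-201.7711
(1,1): Delta=1.0740 Bond=-16.8143
(2,0): Delta=0.0000 Bond=0.0000
(2,1): Delta=2.5385 Bond=-279.7892
(2,2): Delta=1.0000 Bond=0.0000
V0=165.8791

Risk-neutral probability p* = (R−d)/(u−d) = (1.28−0.8)/(1.32−0.8) = 0.9231.
At expiry t=3: V(3,0)=0.0000, V(3,1)=0.0000, V(3,2)=232.7846, V(3,3)=384.0947
Node (2,0) S=106.8800: V=(p*·0.0000+(1−p*)·0.0000)/1.28=0.0000; Δ=(0.0000−0.0000)/(141.0816−85.5040)=0.0000; B=V−Δ·S=0.0000
Node (2,1) S=176.3520: V=(p*·232.7846+(1−p*)·0.0000)/1.28=167.8735; Δ=(232.7846−0.0000)/(232.7846−141.0816)=2.5385; B=V−Δ·S=-279.7892
Node (2,2) S=290.9808: V=(p*·384.0947+(1−p*)·232.7846)/1.28=290.9808; Δ=(384.0947−232.7846)/(384.0947−232.7846)=1.0000; B=V−Δ·S=0.0000
Node (1,0) S=133.6000: V=(p*·167.8735+(1−p*)·0.0000)/1.28=121.0626; Δ=(167.8735−0.0000)/(176.3520−106.8800)=2.4164; B=V−Δ·S=-201.7711
Node (1,1) S=220.4400: V=(p*·290.9808+(1−p*)·167.8735)/1.28=219.9305; Δ=(290.9808−167.8735)/(290.9808−176.3520)=1.0740; B=V−Δ·S=-16.8143
Node (0,0) S=167.0000: V=(p*·219.9305+(1−p*)·121.0626)/1.28=165.8791; Δ=(219.9305−121.0626)/(220.4400−133.6000)=1.1385; B=V−Δ·S=-24.2513
Check: Δ(0,0)·S0 + B(0,0) = 165.8791 = V0.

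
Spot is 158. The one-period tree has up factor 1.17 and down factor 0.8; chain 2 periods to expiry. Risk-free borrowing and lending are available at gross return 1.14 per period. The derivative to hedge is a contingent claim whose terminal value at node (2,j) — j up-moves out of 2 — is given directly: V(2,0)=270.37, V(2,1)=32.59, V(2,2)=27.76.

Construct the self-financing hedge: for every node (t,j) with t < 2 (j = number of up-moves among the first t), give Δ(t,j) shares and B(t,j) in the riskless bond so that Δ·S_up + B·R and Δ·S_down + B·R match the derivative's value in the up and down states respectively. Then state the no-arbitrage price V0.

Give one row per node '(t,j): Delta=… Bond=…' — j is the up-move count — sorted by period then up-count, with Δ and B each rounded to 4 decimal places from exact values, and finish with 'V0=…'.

(0,0): Delta=-0.3559 Bond=79.3716
(1,0): Delta=-5.0842 Bond=688.1482
(1,1): Delta=-0.0706 Bond=37.7485
V0=23.1415

The replicating-portfolio and risk-neutral prices coincide; use p* = (1.14−0.8)/(1.17−0.8) = 0.9189 for the latter.
Payoff layer (t=2): V(2,0)=270.3700, V(2,1)=32.5900, V(2,2)=27.7600
  t=1,j=0: stock 126.4000 → up 147.8880 (V=32.5900), down 101.1200 (V=270.3700). Price 45.4995; hedge Δ=-5.0842, bond B=688.1482.
  t=1,j=1: stock 184.8600 → up 216.2862 (V=27.7600), down 147.8880 (V=32.5900). Price 24.6944; hedge Δ=-0.0706, bond B=37.7485.
  t=0,j=0: stock 158.0000 → up 184.8600 (V=24.6944), down 126.4000 (V=45.4995). Price 23.1415; hedge Δ=-0.3559, bond B=79.3716.
Self-financing check: at every node Δ·S+B equals the discounted successor values.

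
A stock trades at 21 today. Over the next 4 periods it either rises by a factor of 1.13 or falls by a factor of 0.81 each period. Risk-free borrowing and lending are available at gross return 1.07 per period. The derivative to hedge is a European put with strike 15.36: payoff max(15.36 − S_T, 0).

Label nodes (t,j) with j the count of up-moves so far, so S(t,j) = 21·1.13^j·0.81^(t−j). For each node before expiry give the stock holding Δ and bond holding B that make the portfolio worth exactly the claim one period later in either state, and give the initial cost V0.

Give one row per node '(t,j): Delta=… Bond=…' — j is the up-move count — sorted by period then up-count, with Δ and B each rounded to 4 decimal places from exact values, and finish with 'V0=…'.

Since d<R<u, set p* = (R−d)/(u−d) = 0.8125; price each node as the discounted p*-expectation of its children.
At expiry t=4: V(4,0)=6.3202, V(4,1)=2.7489, V(4,2)=0.0000, V(4,3)=0.0000, V(4,4)=0.0000
Node (3,0) S=11.1603: V=(p*·2.7489+(1−p*)·6.3202)/1.07=3.1949; Δ=(2.7489−6.3202)/(12.6111−9.0398)=-1.0000; B=V−Δ·S=14.3551
Node (3,1) S=15.5693: V=(p*·0.0000+(1−p*)·2.7489)/1.07=0.4817; Δ=(0.0000−2.7489)/(17.5933−12.6111)=-0.5517; B=V−Δ·S=9.0720
Node (3,2) S=21.7201: V=(p*·0.0000+(1−p*)·0.0000)/1.07=0.0000; Δ=(0.0000−0.0000)/(24.5437−17.5933)=0.0000; B=V−Δ·S=0.0000
Node (3,3) S=30.3008: V=(p*·0.0000+(1−p*)·0.0000)/1.07=0.0000; Δ=(0.0000−0.0000)/(34.2399−24.5437)=0.0000; B=V−Δ·S=0.0000
Node (2,0) S=13.7781: V=(p*·0.4817+(1−p*)·3.1949)/1.07=0.9256; Δ=(0.4817−3.1949)/(15.5693−11.1603)=-0.6154; B=V−Δ·S=9.4043
Node (2,1) S=19.2213: V=(p*·0.0000+(1−p*)·0.4817)/1.07=0.0844; Δ=(0.0000−0.4817)/(21.7201−15.5693)=-0.0783; B=V−Δ·S=1.5897
Node (2,2) S=26.8149: V=(p*·0.0000+(1−p*)·0.0000)/1.07=0.0000; Δ=(0.0000−0.0000)/(30.3008−21.7201)=0.0000; B=V−Δ·S=0.0000
Node (1,0) S=17.0100: V=(p*·0.0844+(1−p*)·0.9256)/1.07=0.2263; Δ=(0.0844−0.9256)/(19.2213−13.7781)=-0.1545; B=V−Δ·S=2.8551
Node (1,1) S=23.7300: V=(p*·0.0000+(1−p*)·0.0844)/1.07=0.0148; Δ=(0.0000−0.0844)/(26.8149−19.2213)=-0.0111; B=V−Δ·S=0.2786
Node (0,0) S=21.0000: V=(p*·0.0148+(1−p*)·0.2263)/1.07=0.0509; Δ=(0.0148−0.2263)/(23.7300−17.0100)=-0.0315; B=V−Δ·S=0.7118
Check: Δ(0,0)·S0 + B(0,0) = 0.0509 = V0.

(0,0): Delta=-0.0315 Bond=0.7118
(1,0): Delta=-0.1545 Bond=2.8551
(1,1): Delta=-0.0111 Bond=0.2786
(2,0): Delta=-0.6154 Bond=9.4043
(2,1): Delta=-0.0783 Bond=1.5897
(2,2): Delta=0.0000 Bond=0.0000
(3,0): Delta=-1.0000 Bond=14.3551
(3,1): Delta=-0.5517 Bond=9.0720
(3,2): Delta=0.0000 Bond=0.0000
(3,3): Delta=0.0000 Bond=0.0000
V0=0.0509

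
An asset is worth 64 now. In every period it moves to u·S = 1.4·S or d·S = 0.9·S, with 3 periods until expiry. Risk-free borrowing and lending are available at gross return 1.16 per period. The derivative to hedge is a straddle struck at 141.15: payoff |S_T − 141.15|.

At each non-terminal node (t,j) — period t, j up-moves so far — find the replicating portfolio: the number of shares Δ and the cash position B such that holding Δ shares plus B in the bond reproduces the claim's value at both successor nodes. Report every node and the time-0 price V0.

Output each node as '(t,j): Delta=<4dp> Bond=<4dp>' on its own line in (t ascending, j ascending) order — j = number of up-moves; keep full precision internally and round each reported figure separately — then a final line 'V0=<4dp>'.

(0,0): Delta=-0.5671 Bond=68.9344
(1,0): Delta=-1.0000 Bond=104.8974
(1,1): Delta=-0.3103 Bond=56.9483
(2,0): Delta=-1.0000 Bond=121.6810
(2,1): Delta=-1.0000 Bond=121.6810
(2,2): Delta=0.0990 Bond=14.7176
V0=32.6383

The replicating-portfolio and risk-neutral prices coincide; use p* = (1.16−0.9)/(1.4−0.9) = 0.5200 for the latter.
At expiry t=3: V(3,0)=94.4940, V(3,1)=68.5740, V(3,2)=28.2540, V(3,3)=34.4660
  t=2,j=0: stock 51.8400 → up 72.5760 (V=68.5740), down 46.6560 (V=94.4940). Price 69.8410; hedge Δ=-1.0000, bond B=121.6810.
  t=2,j=1: stock 80.6400 → up 112.8960 (V=28.2540), down 72.5760 (V=68.5740). Price 41.0410; hedge Δ=-1.0000, bond B=121.6810.
  t=2,j=2: stock 125.4400 → up 175.6160 (V=34.4660), down 112.8960 (V=28.2540). Price 27.1416; hedge Δ=0.0990, bond B=14.7176.
  t=1,j=0: stock 57.6000 → up 80.6400 (V=41.0410), down 51.8400 (V=69.8410). Price 47.2974; hedge Δ=-1.0000, bond B=104.8974.
  t=1,j=1: stock 89.6000 → up 125.4400 (V=27.1416), down 80.6400 (V=41.0410). Price 29.1494; hedge Δ=-0.3103, bond B=56.9483.
  t=0,j=0: stock 64.0000 → up 89.6000 (V=29.1494), down 57.6000 (V=47.2974). Price 32.6383; hedge Δ=-0.5671, bond B=68.9344.
Root portfolio cost Δ·64+B reproduces V0=32.6383.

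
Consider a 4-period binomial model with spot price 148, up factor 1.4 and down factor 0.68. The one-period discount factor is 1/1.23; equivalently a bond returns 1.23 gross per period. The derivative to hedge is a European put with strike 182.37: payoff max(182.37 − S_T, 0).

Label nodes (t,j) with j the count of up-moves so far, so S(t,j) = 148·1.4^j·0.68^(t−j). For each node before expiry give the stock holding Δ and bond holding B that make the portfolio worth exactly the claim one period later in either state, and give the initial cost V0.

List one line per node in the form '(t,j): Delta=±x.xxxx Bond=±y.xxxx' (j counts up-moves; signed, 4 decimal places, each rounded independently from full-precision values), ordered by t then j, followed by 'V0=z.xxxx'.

(0,0): Delta=-0.1472 Bond=28.1657
(1,0): Delta=-0.5008 Bond=70.2273
(1,1): Delta=-0.0941 Bond=23.6453
(2,0): Delta=-1.0000 Bond=120.5433
(2,1): Delta=-0.4258 Bond=75.8199
(2,2): Delta=-0.0443 Bond=14.6380
(3,0): Delta=-1.0000 Bond=148.2683
(3,1): Delta=-1.0000 Bond=148.2683
(3,2): Delta=-0.3396 Bond=76.2554
(3,3): Delta=0.0000 Bond=0.0000
V0=6.3779

Since d<R<u, set p* = (R−d)/(u−d) = 0.7639; price each node as the discounted p*-expectation of its children.
Terminal values V(4,·): V(4,0)=150.7256, V(4,1)=117.2197, V(4,2)=48.2370, V(4,3)=0.0000, V(4,4)=0.0000
Node (3,0) S=46.5359: V=(p*·117.2197+(1−p*)·150.7256)/1.23=101.7324; Δ=(117.2197−150.7256)/(65.1503−31.6444)=-1.0000; B=V−Δ·S=148.2683
Node (3,1) S=95.8093: V=(p*·48.2370+(1−p*)·117.2197)/1.23=52.4590; Δ=(48.2370−117.2197)/(134.1330−65.1503)=-1.0000; B=V−Δ·S=148.2683
Node (3,2) S=197.2544: V=(p*·0.0000+(1−p*)·48.2370)/1.23=9.2596; Δ=(0.0000−48.2370)/(276.1562−134.1330)=-0.3396; B=V−Δ·S=76.2554
Node (3,3) S=406.1120: V=(p*·0.0000+(1−p*)·0.0000)/1.23=0.0000; Δ=(0.0000−0.0000)/(568.5568−276.1562)=0.0000; B=V−Δ·S=0.0000
Node (2,0) S=68.4352: V=(p*·52.4590+(1−p*)·101.7324)/1.23=52.1081; Δ=(52.4590−101.7324)/(95.8093−46.5359)=-1.0000; B=V−Δ·S=120.5433
Node (2,1) S=140.8960: V=(p*·9.2596+(1−p*)·52.4590)/1.23=15.8207; Δ=(9.2596−52.4590)/(197.2544−95.8093)=-0.4258; B=V−Δ·S=75.8199
Node (2,2) S=290.0800: V=(p*·0.0000+(1−p*)·9.2596)/1.23=1.7775; Δ=(0.0000−9.2596)/(406.1120−197.2544)=-0.0443; B=V−Δ·S=14.6380
Node (1,0) S=100.6400: V=(p*·15.8207+(1−p*)·52.1081)/1.23=19.8281; Δ=(15.8207−52.1081)/(140.8960−68.4352)=-0.5008; B=V−Δ·S=70.2273
Node (1,1) S=207.2000: V=(p*·1.7775+(1−p*)·15.8207)/1.23=4.1408; Δ=(1.7775−15.8207)/(290.0800−140.8960)=-0.0941; B=V−Δ·S=23.6453
Node (0,0) S=148.0000: V=(p*·4.1408+(1−p*)·19.8281)/1.23=6.3779; Δ=(4.1408−19.8281)/(207.2000−100.6400)=-0.1472; B=V−Δ·S=28.1657
Self-financing check: at every node Δ·S+B equals the discounted successor values.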